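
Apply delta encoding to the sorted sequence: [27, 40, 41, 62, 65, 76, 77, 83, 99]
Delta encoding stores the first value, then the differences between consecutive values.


First value: 27
Deltas:
  40 - 27 = 13
  41 - 40 = 1
  62 - 41 = 21
  65 - 62 = 3
  76 - 65 = 11
  77 - 76 = 1
  83 - 77 = 6
  99 - 83 = 16


Delta encoded: [27, 13, 1, 21, 3, 11, 1, 6, 16]


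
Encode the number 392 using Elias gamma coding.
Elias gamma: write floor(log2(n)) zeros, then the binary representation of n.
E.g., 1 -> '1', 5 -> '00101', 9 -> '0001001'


num_bits = floor(log2(392)) + 1 = 9
leading_zeros = num_bits - 1 = 8
binary(392) = 110001000

Elias gamma(392) = '00000000' + '110001000' = 00000000110001000 (17 bits)


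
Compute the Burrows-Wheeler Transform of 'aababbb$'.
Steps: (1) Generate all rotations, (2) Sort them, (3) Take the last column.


Rotations (sorted):
  0: $aababbb -> last char: b
  1: aababbb$ -> last char: $
  2: ababbb$a -> last char: a
  3: abbb$aab -> last char: b
  4: b$aababb -> last char: b
  5: babbb$aa -> last char: a
  6: bb$aabab -> last char: b
  7: bbb$aaba -> last char: a


BWT = b$abbaba


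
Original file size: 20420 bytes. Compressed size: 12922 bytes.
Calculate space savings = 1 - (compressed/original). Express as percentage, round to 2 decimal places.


ratio = compressed/original = 12922/20420 = 0.632811
savings = 1 - ratio = 1 - 0.632811 = 0.367189
as a percentage: 0.367189 * 100 = 36.72%

Space savings = 1 - 12922/20420 = 36.72%


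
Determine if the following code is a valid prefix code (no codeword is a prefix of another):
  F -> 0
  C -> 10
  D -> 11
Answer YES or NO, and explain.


Checking each pair (does one codeword prefix another?):
  F='0' vs C='10': no prefix
  F='0' vs D='11': no prefix
  C='10' vs F='0': no prefix
  C='10' vs D='11': no prefix
  D='11' vs F='0': no prefix
  D='11' vs C='10': no prefix
No violation found over all pairs.

YES -- this is a valid prefix code. No codeword is a prefix of any other codeword.


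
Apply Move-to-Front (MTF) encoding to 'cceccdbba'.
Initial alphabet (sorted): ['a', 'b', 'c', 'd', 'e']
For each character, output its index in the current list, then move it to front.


MTF encoding:
'c': index 2 in ['a', 'b', 'c', 'd', 'e'] -> ['c', 'a', 'b', 'd', 'e']
'c': index 0 in ['c', 'a', 'b', 'd', 'e'] -> ['c', 'a', 'b', 'd', 'e']
'e': index 4 in ['c', 'a', 'b', 'd', 'e'] -> ['e', 'c', 'a', 'b', 'd']
'c': index 1 in ['e', 'c', 'a', 'b', 'd'] -> ['c', 'e', 'a', 'b', 'd']
'c': index 0 in ['c', 'e', 'a', 'b', 'd'] -> ['c', 'e', 'a', 'b', 'd']
'd': index 4 in ['c', 'e', 'a', 'b', 'd'] -> ['d', 'c', 'e', 'a', 'b']
'b': index 4 in ['d', 'c', 'e', 'a', 'b'] -> ['b', 'd', 'c', 'e', 'a']
'b': index 0 in ['b', 'd', 'c', 'e', 'a'] -> ['b', 'd', 'c', 'e', 'a']
'a': index 4 in ['b', 'd', 'c', 'e', 'a'] -> ['a', 'b', 'd', 'c', 'e']


Output: [2, 0, 4, 1, 0, 4, 4, 0, 4]


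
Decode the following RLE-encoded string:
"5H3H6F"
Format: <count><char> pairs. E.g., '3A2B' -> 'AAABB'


Expanding each <count><char> pair:
  5H -> 'HHHHH'
  3H -> 'HHH'
  6F -> 'FFFFFF'

Decoded = HHHHHHHHFFFFFF


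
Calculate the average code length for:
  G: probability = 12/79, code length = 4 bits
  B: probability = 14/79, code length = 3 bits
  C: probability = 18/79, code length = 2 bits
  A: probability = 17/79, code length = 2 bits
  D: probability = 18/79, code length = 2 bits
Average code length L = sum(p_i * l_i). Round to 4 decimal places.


Weighted contributions p_i * l_i:
  G: (12/79) * 4 = 48/79
  B: (14/79) * 3 = 42/79
  C: (18/79) * 2 = 36/79
  A: (17/79) * 2 = 34/79
  D: (18/79) * 2 = 36/79
Sum = (48 + 42 + 36 + 34 + 36)/79 = 196/79

L = 196/79 = 2.4810 bits/symbol


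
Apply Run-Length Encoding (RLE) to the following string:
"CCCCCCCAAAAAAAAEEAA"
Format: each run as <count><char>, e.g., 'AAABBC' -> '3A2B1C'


Scanning runs left to right:
  i=0: run of 'C' x 7 -> '7C'
  i=7: run of 'A' x 8 -> '8A'
  i=15: run of 'E' x 2 -> '2E'
  i=17: run of 'A' x 2 -> '2A'

RLE = 7C8A2E2A


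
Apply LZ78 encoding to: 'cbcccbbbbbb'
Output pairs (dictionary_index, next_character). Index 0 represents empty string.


LZ78 encoding steps:
Dictionary: {0: ''}
Step 1: w='' (idx 0), next='c' -> output (0, 'c'), add 'c' as idx 1
Step 2: w='' (idx 0), next='b' -> output (0, 'b'), add 'b' as idx 2
Step 3: w='c' (idx 1), next='c' -> output (1, 'c'), add 'cc' as idx 3
Step 4: w='c' (idx 1), next='b' -> output (1, 'b'), add 'cb' as idx 4
Step 5: w='b' (idx 2), next='b' -> output (2, 'b'), add 'bb' as idx 5
Step 6: w='bb' (idx 5), next='b' -> output (5, 'b'), add 'bbb' as idx 6


Encoded: [(0, 'c'), (0, 'b'), (1, 'c'), (1, 'b'), (2, 'b'), (5, 'b')]


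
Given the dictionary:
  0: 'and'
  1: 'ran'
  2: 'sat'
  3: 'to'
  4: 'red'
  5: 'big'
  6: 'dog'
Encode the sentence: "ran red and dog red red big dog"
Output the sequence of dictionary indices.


Look up each word in the dictionary:
  'ran' -> 1
  'red' -> 4
  'and' -> 0
  'dog' -> 6
  'red' -> 4
  'red' -> 4
  'big' -> 5
  'dog' -> 6

Encoded: [1, 4, 0, 6, 4, 4, 5, 6]


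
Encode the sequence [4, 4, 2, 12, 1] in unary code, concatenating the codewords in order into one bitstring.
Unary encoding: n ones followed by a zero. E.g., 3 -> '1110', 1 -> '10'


Encode each number as n ones followed by a terminating 0:
  4 -> 11110 (5 bits)
  4 -> 11110 (5 bits)
  2 -> 110 (3 bits)
  12 -> 1111111111110 (13 bits)
  1 -> 10 (2 bits)
Total length = 5 + 5 + 3 + 13 + 2 = 28 bits.

Unary([4, 4, 2, 12, 1]) = 1111011110110111111111111010 (28 bits)


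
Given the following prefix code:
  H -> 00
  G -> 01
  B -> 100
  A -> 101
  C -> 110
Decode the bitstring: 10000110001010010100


Decoding step by step:
Bits 100 -> B
Bits 00 -> H
Bits 110 -> C
Bits 00 -> H
Bits 101 -> A
Bits 00 -> H
Bits 101 -> A
Bits 00 -> H


Decoded message: BHCHAHAH


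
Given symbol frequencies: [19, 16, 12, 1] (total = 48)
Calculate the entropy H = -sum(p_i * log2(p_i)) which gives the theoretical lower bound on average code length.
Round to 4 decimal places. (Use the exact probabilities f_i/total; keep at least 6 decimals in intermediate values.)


Per-symbol terms -p_i * log2(p_i) with p_i = f_i/48:
  p = 19/48 = 0.395833: log2(p) = -1.337035, -p*log2(p) = 0.529243
  p = 16/48 = 0.333333: log2(p) = -1.584963, -p*log2(p) = 0.528321
  p = 12/48 = 0.250000: log2(p) = -2.000000, -p*log2(p) = 0.500000
  p = 1/48 = 0.020833: log2(p) = -5.584963, -p*log2(p) = 0.116353
H = 0.529243 + 0.528321 + 0.500000 + 0.116353 = 1.673917

H = 1.6739 bits/symbol


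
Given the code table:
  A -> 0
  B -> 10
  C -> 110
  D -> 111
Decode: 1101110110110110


Decoding:
110 -> C
111 -> D
0 -> A
110 -> C
110 -> C
110 -> C


Result: CDACCC


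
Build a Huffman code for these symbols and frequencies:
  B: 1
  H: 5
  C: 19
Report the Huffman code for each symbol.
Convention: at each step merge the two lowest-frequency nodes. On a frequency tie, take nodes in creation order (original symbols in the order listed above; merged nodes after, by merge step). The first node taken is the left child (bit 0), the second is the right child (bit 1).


Huffman tree construction:
Step 1: Merge B(1) + H(5) = 6
Step 2: Merge (B+H)(6) + C(19) = 25
Read each symbol's code off the tree from the root (left child = 0, right child = 1).

Codes:
  B: 00 (length 2)
  H: 01 (length 2)
  C: 1 (length 1)
Average code length: 31/25 = 1.2400 bits/symbol


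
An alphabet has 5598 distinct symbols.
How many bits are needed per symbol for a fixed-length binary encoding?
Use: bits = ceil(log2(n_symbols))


log2(5598) = 12.4507
Bracket: 2^12 = 4096 < 5598 <= 2^13 = 8192
So ceil(log2(5598)) = 13

bits = ceil(log2(5598)) = ceil(12.4507) = 13 bits


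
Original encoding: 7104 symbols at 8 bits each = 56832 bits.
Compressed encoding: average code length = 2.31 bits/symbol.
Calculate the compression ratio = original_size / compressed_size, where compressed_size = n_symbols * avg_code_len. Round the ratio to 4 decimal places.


original_size = n_symbols * orig_bits = 7104 * 8 = 56832 bits
compressed_size = n_symbols * avg_code_len = 7104 * 2.31 = 16410.24 bits
ratio = original_size / compressed_size = 56832 / 16410.24 = 3.4632

Compression ratio = 3.4632


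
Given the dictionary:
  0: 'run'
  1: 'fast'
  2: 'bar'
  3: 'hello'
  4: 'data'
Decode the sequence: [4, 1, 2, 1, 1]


Look up each index in the dictionary:
  4 -> 'data'
  1 -> 'fast'
  2 -> 'bar'
  1 -> 'fast'
  1 -> 'fast'

Decoded: "data fast bar fast fast"


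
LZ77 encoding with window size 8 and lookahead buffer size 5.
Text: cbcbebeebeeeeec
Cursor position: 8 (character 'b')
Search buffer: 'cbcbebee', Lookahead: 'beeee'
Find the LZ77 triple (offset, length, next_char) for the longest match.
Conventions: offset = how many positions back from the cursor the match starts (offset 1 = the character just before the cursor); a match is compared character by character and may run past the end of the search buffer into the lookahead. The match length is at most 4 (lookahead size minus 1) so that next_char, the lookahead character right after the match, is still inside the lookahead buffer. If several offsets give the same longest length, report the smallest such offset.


Try each offset into the search buffer:
  offset=1 (pos 7, char 'e'): match length 0
  offset=2 (pos 6, char 'e'): match length 0
  offset=3 (pos 5, char 'b'): match length 3
  offset=4 (pos 4, char 'e'): match length 0
  offset=5 (pos 3, char 'b'): match length 2
  offset=6 (pos 2, char 'c'): match length 0
  offset=7 (pos 1, char 'b'): match length 1
  offset=8 (pos 0, char 'c'): match length 0
Longest match has length 3 at offset 3.
next_char = character at position 8 + 3 = 11 -> 'e'

Best match: offset=3, length=3 (matching 'bee' starting at position 5)
LZ77 triple: (3, 3, 'e')


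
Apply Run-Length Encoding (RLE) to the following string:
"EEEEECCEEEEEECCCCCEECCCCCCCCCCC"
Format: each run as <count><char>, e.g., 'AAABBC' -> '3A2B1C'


Scanning runs left to right:
  i=0: run of 'E' x 5 -> '5E'
  i=5: run of 'C' x 2 -> '2C'
  i=7: run of 'E' x 6 -> '6E'
  i=13: run of 'C' x 5 -> '5C'
  i=18: run of 'E' x 2 -> '2E'
  i=20: run of 'C' x 11 -> '11C'

RLE = 5E2C6E5C2E11C


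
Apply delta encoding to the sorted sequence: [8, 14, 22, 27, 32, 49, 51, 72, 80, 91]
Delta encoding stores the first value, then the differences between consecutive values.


First value: 8
Deltas:
  14 - 8 = 6
  22 - 14 = 8
  27 - 22 = 5
  32 - 27 = 5
  49 - 32 = 17
  51 - 49 = 2
  72 - 51 = 21
  80 - 72 = 8
  91 - 80 = 11


Delta encoded: [8, 6, 8, 5, 5, 17, 2, 21, 8, 11]


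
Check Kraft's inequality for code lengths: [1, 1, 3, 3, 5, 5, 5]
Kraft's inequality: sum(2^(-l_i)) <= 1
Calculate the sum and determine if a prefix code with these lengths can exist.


Sum = 2^(-1) + 2^(-1) + 2^(-3) + 2^(-3) + 2^(-5) + 2^(-5) + 2^(-5)
    = 0.5 + 0.5 + 0.125 + 0.125 + 0.03125 + 0.03125 + 0.03125
    = 43/32 = 1.34375
Since 1.34375 > 1, Kraft's inequality is NOT satisfied.
A prefix code with these lengths CANNOT exist.

Kraft sum = 1.34375. Not satisfied.


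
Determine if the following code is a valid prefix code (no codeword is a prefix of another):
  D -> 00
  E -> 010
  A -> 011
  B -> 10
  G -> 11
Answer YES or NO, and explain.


Checking each pair (does one codeword prefix another?):
  D='00' vs E='010': no prefix
  D='00' vs A='011': no prefix
  D='00' vs B='10': no prefix
  D='00' vs G='11': no prefix
  E='010' vs D='00': no prefix
  E='010' vs A='011': no prefix
  E='010' vs B='10': no prefix
  E='010' vs G='11': no prefix
  A='011' vs D='00': no prefix
  A='011' vs E='010': no prefix
  A='011' vs B='10': no prefix
  A='011' vs G='11': no prefix
  B='10' vs D='00': no prefix
  B='10' vs E='010': no prefix
  B='10' vs A='011': no prefix
  B='10' vs G='11': no prefix
  G='11' vs D='00': no prefix
  G='11' vs E='010': no prefix
  G='11' vs A='011': no prefix
  G='11' vs B='10': no prefix
No violation found over all pairs.

YES -- this is a valid prefix code. No codeword is a prefix of any other codeword.


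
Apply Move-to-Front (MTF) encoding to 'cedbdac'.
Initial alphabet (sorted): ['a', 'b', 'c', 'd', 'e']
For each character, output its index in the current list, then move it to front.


MTF encoding:
'c': index 2 in ['a', 'b', 'c', 'd', 'e'] -> ['c', 'a', 'b', 'd', 'e']
'e': index 4 in ['c', 'a', 'b', 'd', 'e'] -> ['e', 'c', 'a', 'b', 'd']
'd': index 4 in ['e', 'c', 'a', 'b', 'd'] -> ['d', 'e', 'c', 'a', 'b']
'b': index 4 in ['d', 'e', 'c', 'a', 'b'] -> ['b', 'd', 'e', 'c', 'a']
'd': index 1 in ['b', 'd', 'e', 'c', 'a'] -> ['d', 'b', 'e', 'c', 'a']
'a': index 4 in ['d', 'b', 'e', 'c', 'a'] -> ['a', 'd', 'b', 'e', 'c']
'c': index 4 in ['a', 'd', 'b', 'e', 'c'] -> ['c', 'a', 'd', 'b', 'e']


Output: [2, 4, 4, 4, 1, 4, 4]


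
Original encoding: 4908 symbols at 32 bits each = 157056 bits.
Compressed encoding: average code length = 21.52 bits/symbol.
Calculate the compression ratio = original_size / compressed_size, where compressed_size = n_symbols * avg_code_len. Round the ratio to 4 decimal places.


original_size = n_symbols * orig_bits = 4908 * 32 = 157056 bits
compressed_size = n_symbols * avg_code_len = 4908 * 21.52 = 105620.16 bits
ratio = original_size / compressed_size = 157056 / 105620.16 = 1.487

Compression ratio = 1.487


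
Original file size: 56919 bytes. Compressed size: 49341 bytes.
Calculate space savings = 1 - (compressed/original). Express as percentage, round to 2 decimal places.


ratio = compressed/original = 49341/56919 = 0.866863
savings = 1 - ratio = 1 - 0.866863 = 0.133137
as a percentage: 0.133137 * 100 = 13.31%

Space savings = 1 - 49341/56919 = 13.31%


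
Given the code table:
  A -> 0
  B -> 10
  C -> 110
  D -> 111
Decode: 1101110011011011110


Decoding:
110 -> C
111 -> D
0 -> A
0 -> A
110 -> C
110 -> C
111 -> D
10 -> B


Result: CDAACCDB


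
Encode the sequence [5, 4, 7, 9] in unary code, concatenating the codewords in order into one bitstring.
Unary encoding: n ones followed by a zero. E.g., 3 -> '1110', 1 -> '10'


Encode each number as n ones followed by a terminating 0:
  5 -> 111110 (6 bits)
  4 -> 11110 (5 bits)
  7 -> 11111110 (8 bits)
  9 -> 1111111110 (10 bits)
Total length = 6 + 5 + 8 + 10 = 29 bits.

Unary([5, 4, 7, 9]) = 11111011110111111101111111110 (29 bits)


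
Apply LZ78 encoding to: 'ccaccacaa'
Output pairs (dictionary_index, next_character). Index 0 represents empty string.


LZ78 encoding steps:
Dictionary: {0: ''}
Step 1: w='' (idx 0), next='c' -> output (0, 'c'), add 'c' as idx 1
Step 2: w='c' (idx 1), next='a' -> output (1, 'a'), add 'ca' as idx 2
Step 3: w='c' (idx 1), next='c' -> output (1, 'c'), add 'cc' as idx 3
Step 4: w='' (idx 0), next='a' -> output (0, 'a'), add 'a' as idx 4
Step 5: w='ca' (idx 2), next='a' -> output (2, 'a'), add 'caa' as idx 5


Encoded: [(0, 'c'), (1, 'a'), (1, 'c'), (0, 'a'), (2, 'a')]


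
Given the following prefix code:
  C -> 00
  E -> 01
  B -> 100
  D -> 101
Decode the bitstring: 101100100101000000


Decoding step by step:
Bits 101 -> D
Bits 100 -> B
Bits 100 -> B
Bits 101 -> D
Bits 00 -> C
Bits 00 -> C
Bits 00 -> C


Decoded message: DBBDCCC


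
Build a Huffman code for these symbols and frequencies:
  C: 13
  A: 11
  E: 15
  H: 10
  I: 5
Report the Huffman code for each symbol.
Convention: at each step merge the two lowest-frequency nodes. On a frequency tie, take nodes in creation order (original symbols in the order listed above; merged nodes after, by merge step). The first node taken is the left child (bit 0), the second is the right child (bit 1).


Huffman tree construction:
Step 1: Merge I(5) + H(10) = 15
Step 2: Merge A(11) + C(13) = 24
Step 3: Merge E(15) + (I+H)(15) = 30
Step 4: Merge (A+C)(24) + (E+(I+H))(30) = 54
Read each symbol's code off the tree from the root (left child = 0, right child = 1).

Codes:
  C: 01 (length 2)
  A: 00 (length 2)
  E: 10 (length 2)
  H: 111 (length 3)
  I: 110 (length 3)
Average code length: 123/54 = 2.2778 bits/symbol


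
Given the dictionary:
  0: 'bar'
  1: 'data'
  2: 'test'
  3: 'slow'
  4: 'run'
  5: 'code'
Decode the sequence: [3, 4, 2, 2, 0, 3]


Look up each index in the dictionary:
  3 -> 'slow'
  4 -> 'run'
  2 -> 'test'
  2 -> 'test'
  0 -> 'bar'
  3 -> 'slow'

Decoded: "slow run test test bar slow"


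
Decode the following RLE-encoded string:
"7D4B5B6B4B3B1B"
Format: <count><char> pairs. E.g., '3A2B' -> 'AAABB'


Expanding each <count><char> pair:
  7D -> 'DDDDDDD'
  4B -> 'BBBB'
  5B -> 'BBBBB'
  6B -> 'BBBBBB'
  4B -> 'BBBB'
  3B -> 'BBB'
  1B -> 'B'

Decoded = DDDDDDDBBBBBBBBBBBBBBBBBBBBBBB


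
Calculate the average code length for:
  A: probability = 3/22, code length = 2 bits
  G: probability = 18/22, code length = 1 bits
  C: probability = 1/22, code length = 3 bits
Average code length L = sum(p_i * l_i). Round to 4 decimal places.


Weighted contributions p_i * l_i:
  A: (3/22) * 2 = 6/22
  G: (18/22) * 1 = 18/22
  C: (1/22) * 3 = 3/22
Sum = (6 + 18 + 3)/22 = 27/22

L = 27/22 = 1.2273 bits/symbol


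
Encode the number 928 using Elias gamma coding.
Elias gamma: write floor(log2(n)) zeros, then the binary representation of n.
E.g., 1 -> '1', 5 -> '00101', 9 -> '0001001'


num_bits = floor(log2(928)) + 1 = 10
leading_zeros = num_bits - 1 = 9
binary(928) = 1110100000

Elias gamma(928) = '000000000' + '1110100000' = 0000000001110100000 (19 bits)


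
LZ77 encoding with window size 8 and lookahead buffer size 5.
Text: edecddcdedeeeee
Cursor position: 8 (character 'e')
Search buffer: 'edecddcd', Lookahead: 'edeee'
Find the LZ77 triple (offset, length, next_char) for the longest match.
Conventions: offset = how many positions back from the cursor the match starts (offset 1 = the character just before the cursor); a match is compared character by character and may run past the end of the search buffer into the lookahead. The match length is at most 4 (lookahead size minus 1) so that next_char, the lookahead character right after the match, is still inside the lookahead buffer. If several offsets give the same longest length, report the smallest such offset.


Try each offset into the search buffer:
  offset=1 (pos 7, char 'd'): match length 0
  offset=2 (pos 6, char 'c'): match length 0
  offset=3 (pos 5, char 'd'): match length 0
  offset=4 (pos 4, char 'd'): match length 0
  offset=5 (pos 3, char 'c'): match length 0
  offset=6 (pos 2, char 'e'): match length 1
  offset=7 (pos 1, char 'd'): match length 0
  offset=8 (pos 0, char 'e'): match length 3
Longest match has length 3 at offset 8.
next_char = character at position 8 + 3 = 11 -> 'e'

Best match: offset=8, length=3 (matching 'ede' starting at position 0)
LZ77 triple: (8, 3, 'e')


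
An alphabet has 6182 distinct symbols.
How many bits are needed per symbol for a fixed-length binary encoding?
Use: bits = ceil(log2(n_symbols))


log2(6182) = 12.5939
Bracket: 2^12 = 4096 < 6182 <= 2^13 = 8192
So ceil(log2(6182)) = 13

bits = ceil(log2(6182)) = ceil(12.5939) = 13 bits


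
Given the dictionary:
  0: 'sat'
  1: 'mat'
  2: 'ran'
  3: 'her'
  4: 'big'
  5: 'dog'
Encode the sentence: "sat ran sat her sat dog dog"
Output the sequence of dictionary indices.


Look up each word in the dictionary:
  'sat' -> 0
  'ran' -> 2
  'sat' -> 0
  'her' -> 3
  'sat' -> 0
  'dog' -> 5
  'dog' -> 5

Encoded: [0, 2, 0, 3, 0, 5, 5]


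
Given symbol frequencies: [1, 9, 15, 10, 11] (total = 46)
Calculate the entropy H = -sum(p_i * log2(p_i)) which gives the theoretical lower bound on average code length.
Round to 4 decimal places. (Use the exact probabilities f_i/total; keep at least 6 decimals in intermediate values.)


Per-symbol terms -p_i * log2(p_i) with p_i = f_i/46:
  p = 1/46 = 0.021739: log2(p) = -5.523562, -p*log2(p) = 0.120077
  p = 9/46 = 0.195652: log2(p) = -2.353637, -p*log2(p) = 0.460494
  p = 15/46 = 0.326087: log2(p) = -1.616671, -p*log2(p) = 0.527175
  p = 10/46 = 0.217391: log2(p) = -2.201634, -p*log2(p) = 0.478616
  p = 11/46 = 0.239130: log2(p) = -2.064130, -p*log2(p) = 0.493596
H = 0.120077 + 0.460494 + 0.527175 + 0.478616 + 0.493596 = 2.079958

H = 2.08 bits/symbol


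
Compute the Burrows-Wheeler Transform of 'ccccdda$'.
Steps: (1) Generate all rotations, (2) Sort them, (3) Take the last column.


Rotations (sorted):
  0: $ccccdda -> last char: a
  1: a$ccccdd -> last char: d
  2: ccccdda$ -> last char: $
  3: cccdda$c -> last char: c
  4: ccdda$cc -> last char: c
  5: cdda$ccc -> last char: c
  6: da$ccccd -> last char: d
  7: dda$cccc -> last char: c


BWT = ad$cccdc


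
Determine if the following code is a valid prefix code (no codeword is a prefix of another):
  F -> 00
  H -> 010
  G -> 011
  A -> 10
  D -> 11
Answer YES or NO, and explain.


Checking each pair (does one codeword prefix another?):
  F='00' vs H='010': no prefix
  F='00' vs G='011': no prefix
  F='00' vs A='10': no prefix
  F='00' vs D='11': no prefix
  H='010' vs F='00': no prefix
  H='010' vs G='011': no prefix
  H='010' vs A='10': no prefix
  H='010' vs D='11': no prefix
  G='011' vs F='00': no prefix
  G='011' vs H='010': no prefix
  G='011' vs A='10': no prefix
  G='011' vs D='11': no prefix
  A='10' vs F='00': no prefix
  A='10' vs H='010': no prefix
  A='10' vs G='011': no prefix
  A='10' vs D='11': no prefix
  D='11' vs F='00': no prefix
  D='11' vs H='010': no prefix
  D='11' vs G='011': no prefix
  D='11' vs A='10': no prefix
No violation found over all pairs.

YES -- this is a valid prefix code. No codeword is a prefix of any other codeword.


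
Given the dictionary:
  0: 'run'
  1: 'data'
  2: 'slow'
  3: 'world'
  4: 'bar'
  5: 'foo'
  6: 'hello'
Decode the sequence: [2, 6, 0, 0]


Look up each index in the dictionary:
  2 -> 'slow'
  6 -> 'hello'
  0 -> 'run'
  0 -> 'run'

Decoded: "slow hello run run"


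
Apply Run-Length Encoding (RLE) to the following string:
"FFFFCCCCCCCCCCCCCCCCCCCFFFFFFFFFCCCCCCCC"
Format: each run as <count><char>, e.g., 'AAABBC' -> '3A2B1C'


Scanning runs left to right:
  i=0: run of 'F' x 4 -> '4F'
  i=4: run of 'C' x 19 -> '19C'
  i=23: run of 'F' x 9 -> '9F'
  i=32: run of 'C' x 8 -> '8C'

RLE = 4F19C9F8C


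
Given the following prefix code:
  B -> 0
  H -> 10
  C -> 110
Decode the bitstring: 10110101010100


Decoding step by step:
Bits 10 -> H
Bits 110 -> C
Bits 10 -> H
Bits 10 -> H
Bits 10 -> H
Bits 10 -> H
Bits 0 -> B


Decoded message: HCHHHHB


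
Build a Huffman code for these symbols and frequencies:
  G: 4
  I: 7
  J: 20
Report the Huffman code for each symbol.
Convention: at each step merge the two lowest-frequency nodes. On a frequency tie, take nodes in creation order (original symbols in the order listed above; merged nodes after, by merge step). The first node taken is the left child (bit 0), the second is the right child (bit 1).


Huffman tree construction:
Step 1: Merge G(4) + I(7) = 11
Step 2: Merge (G+I)(11) + J(20) = 31
Read each symbol's code off the tree from the root (left child = 0, right child = 1).

Codes:
  G: 00 (length 2)
  I: 01 (length 2)
  J: 1 (length 1)
Average code length: 42/31 = 1.3548 bits/symbol


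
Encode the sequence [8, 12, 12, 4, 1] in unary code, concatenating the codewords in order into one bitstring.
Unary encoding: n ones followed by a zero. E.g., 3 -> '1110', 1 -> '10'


Encode each number as n ones followed by a terminating 0:
  8 -> 111111110 (9 bits)
  12 -> 1111111111110 (13 bits)
  12 -> 1111111111110 (13 bits)
  4 -> 11110 (5 bits)
  1 -> 10 (2 bits)
Total length = 9 + 13 + 13 + 5 + 2 = 42 bits.

Unary([8, 12, 12, 4, 1]) = 111111110111111111111011111111111101111010 (42 bits)


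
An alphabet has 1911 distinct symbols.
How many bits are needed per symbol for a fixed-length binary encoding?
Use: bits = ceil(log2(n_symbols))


log2(1911) = 10.9001
Bracket: 2^10 = 1024 < 1911 <= 2^11 = 2048
So ceil(log2(1911)) = 11

bits = ceil(log2(1911)) = ceil(10.9001) = 11 bits


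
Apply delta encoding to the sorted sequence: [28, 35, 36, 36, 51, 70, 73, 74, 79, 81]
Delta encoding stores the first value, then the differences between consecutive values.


First value: 28
Deltas:
  35 - 28 = 7
  36 - 35 = 1
  36 - 36 = 0
  51 - 36 = 15
  70 - 51 = 19
  73 - 70 = 3
  74 - 73 = 1
  79 - 74 = 5
  81 - 79 = 2


Delta encoded: [28, 7, 1, 0, 15, 19, 3, 1, 5, 2]


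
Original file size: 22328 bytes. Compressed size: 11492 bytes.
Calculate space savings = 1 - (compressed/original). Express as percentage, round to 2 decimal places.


ratio = compressed/original = 11492/22328 = 0.51469
savings = 1 - ratio = 1 - 0.51469 = 0.48531
as a percentage: 0.48531 * 100 = 48.53%

Space savings = 1 - 11492/22328 = 48.53%


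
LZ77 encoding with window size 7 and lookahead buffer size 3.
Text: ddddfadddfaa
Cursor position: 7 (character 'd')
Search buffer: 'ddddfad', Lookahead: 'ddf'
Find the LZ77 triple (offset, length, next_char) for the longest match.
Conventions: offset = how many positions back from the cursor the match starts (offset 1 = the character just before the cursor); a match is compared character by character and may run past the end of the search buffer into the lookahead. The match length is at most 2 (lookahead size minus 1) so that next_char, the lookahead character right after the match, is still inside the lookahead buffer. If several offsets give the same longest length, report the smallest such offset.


Try each offset into the search buffer:
  offset=1 (pos 6, char 'd'): match length 2
  offset=2 (pos 5, char 'a'): match length 0
  offset=3 (pos 4, char 'f'): match length 0
  offset=4 (pos 3, char 'd'): match length 1
  offset=5 (pos 2, char 'd'): match length 2
  offset=6 (pos 1, char 'd'): match length 2
  offset=7 (pos 0, char 'd'): match length 2
Longest match has length 2, found at offsets 1, 5, 6, 7; take the smallest, offset 1.
next_char = character at position 7 + 2 = 9 -> 'f'

Best match: offset=1, length=2 (matching 'dd' starting at position 6)
LZ77 triple: (1, 2, 'f')


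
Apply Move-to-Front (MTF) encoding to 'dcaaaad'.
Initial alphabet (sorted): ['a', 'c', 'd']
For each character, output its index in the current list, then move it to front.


MTF encoding:
'd': index 2 in ['a', 'c', 'd'] -> ['d', 'a', 'c']
'c': index 2 in ['d', 'a', 'c'] -> ['c', 'd', 'a']
'a': index 2 in ['c', 'd', 'a'] -> ['a', 'c', 'd']
'a': index 0 in ['a', 'c', 'd'] -> ['a', 'c', 'd']
'a': index 0 in ['a', 'c', 'd'] -> ['a', 'c', 'd']
'a': index 0 in ['a', 'c', 'd'] -> ['a', 'c', 'd']
'd': index 2 in ['a', 'c', 'd'] -> ['d', 'a', 'c']


Output: [2, 2, 2, 0, 0, 0, 2]


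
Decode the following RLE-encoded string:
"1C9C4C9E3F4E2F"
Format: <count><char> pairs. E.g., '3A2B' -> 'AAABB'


Expanding each <count><char> pair:
  1C -> 'C'
  9C -> 'CCCCCCCCC'
  4C -> 'CCCC'
  9E -> 'EEEEEEEEE'
  3F -> 'FFF'
  4E -> 'EEEE'
  2F -> 'FF'

Decoded = CCCCCCCCCCCCCCEEEEEEEEEFFFEEEEFF


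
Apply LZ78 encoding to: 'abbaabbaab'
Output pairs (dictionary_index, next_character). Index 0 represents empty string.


LZ78 encoding steps:
Dictionary: {0: ''}
Step 1: w='' (idx 0), next='a' -> output (0, 'a'), add 'a' as idx 1
Step 2: w='' (idx 0), next='b' -> output (0, 'b'), add 'b' as idx 2
Step 3: w='b' (idx 2), next='a' -> output (2, 'a'), add 'ba' as idx 3
Step 4: w='a' (idx 1), next='b' -> output (1, 'b'), add 'ab' as idx 4
Step 5: w='ba' (idx 3), next='a' -> output (3, 'a'), add 'baa' as idx 5
Step 6: w='b' (idx 2), end of input -> output (2, '')


Encoded: [(0, 'a'), (0, 'b'), (2, 'a'), (1, 'b'), (3, 'a'), (2, '')]


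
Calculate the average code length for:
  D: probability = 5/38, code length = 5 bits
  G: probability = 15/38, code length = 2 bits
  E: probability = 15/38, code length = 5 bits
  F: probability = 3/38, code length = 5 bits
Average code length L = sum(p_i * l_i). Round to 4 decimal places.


Weighted contributions p_i * l_i:
  D: (5/38) * 5 = 25/38
  G: (15/38) * 2 = 30/38
  E: (15/38) * 5 = 75/38
  F: (3/38) * 5 = 15/38
Sum = (25 + 30 + 75 + 15)/38 = 145/38

L = 145/38 = 3.8158 bits/symbol


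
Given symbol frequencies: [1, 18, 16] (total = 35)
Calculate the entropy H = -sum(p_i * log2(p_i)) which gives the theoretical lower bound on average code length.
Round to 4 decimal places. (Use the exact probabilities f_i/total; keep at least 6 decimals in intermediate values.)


Per-symbol terms -p_i * log2(p_i) with p_i = f_i/35:
  p = 1/35 = 0.028571: log2(p) = -5.129283, -p*log2(p) = 0.146551
  p = 18/35 = 0.514286: log2(p) = -0.959358, -p*log2(p) = 0.493384
  p = 16/35 = 0.457143: log2(p) = -1.129283, -p*log2(p) = 0.516244
H = 0.146551 + 0.493384 + 0.516244 = 1.156179

H = 1.1562 bits/symbol


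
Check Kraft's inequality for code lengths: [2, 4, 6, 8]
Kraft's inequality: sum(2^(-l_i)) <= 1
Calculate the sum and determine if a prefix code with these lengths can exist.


Sum = 2^(-2) + 2^(-4) + 2^(-6) + 2^(-8)
    = 0.25 + 0.0625 + 0.015625 + 0.00390625
    = 85/256 = 0.33203125
Since 0.33203125 <= 1, Kraft's inequality IS satisfied.
A prefix code with these lengths CAN exist.

Kraft sum = 0.33203125. Satisfied.


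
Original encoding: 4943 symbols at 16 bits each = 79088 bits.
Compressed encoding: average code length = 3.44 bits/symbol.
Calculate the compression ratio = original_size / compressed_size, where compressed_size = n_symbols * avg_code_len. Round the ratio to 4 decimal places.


original_size = n_symbols * orig_bits = 4943 * 16 = 79088 bits
compressed_size = n_symbols * avg_code_len = 4943 * 3.44 = 17003.92 bits
ratio = original_size / compressed_size = 79088 / 17003.92 = 4.6512

Compression ratio = 4.6512


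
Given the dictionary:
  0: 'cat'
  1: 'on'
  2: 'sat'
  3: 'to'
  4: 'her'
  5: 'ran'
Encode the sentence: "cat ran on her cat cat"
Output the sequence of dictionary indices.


Look up each word in the dictionary:
  'cat' -> 0
  'ran' -> 5
  'on' -> 1
  'her' -> 4
  'cat' -> 0
  'cat' -> 0

Encoded: [0, 5, 1, 4, 0, 0]


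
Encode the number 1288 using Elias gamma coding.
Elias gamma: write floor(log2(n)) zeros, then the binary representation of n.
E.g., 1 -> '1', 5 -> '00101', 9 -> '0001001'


num_bits = floor(log2(1288)) + 1 = 11
leading_zeros = num_bits - 1 = 10
binary(1288) = 10100001000

Elias gamma(1288) = '0000000000' + '10100001000' = 000000000010100001000 (21 bits)


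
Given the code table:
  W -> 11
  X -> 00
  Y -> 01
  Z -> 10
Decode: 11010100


Decoding:
11 -> W
01 -> Y
01 -> Y
00 -> X


Result: WYYX


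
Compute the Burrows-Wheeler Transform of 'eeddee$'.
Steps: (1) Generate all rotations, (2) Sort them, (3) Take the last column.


Rotations (sorted):
  0: $eeddee -> last char: e
  1: ddee$ee -> last char: e
  2: dee$eed -> last char: d
  3: e$eedde -> last char: e
  4: eddee$e -> last char: e
  5: ee$eedd -> last char: d
  6: eeddee$ -> last char: $


BWT = eedeed$


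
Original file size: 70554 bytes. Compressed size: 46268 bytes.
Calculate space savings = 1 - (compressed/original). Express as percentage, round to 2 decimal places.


ratio = compressed/original = 46268/70554 = 0.655781
savings = 1 - ratio = 1 - 0.655781 = 0.344219
as a percentage: 0.344219 * 100 = 34.42%

Space savings = 1 - 46268/70554 = 34.42%


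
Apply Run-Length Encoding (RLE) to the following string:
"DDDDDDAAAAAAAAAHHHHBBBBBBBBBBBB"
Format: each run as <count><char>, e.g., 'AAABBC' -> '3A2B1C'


Scanning runs left to right:
  i=0: run of 'D' x 6 -> '6D'
  i=6: run of 'A' x 9 -> '9A'
  i=15: run of 'H' x 4 -> '4H'
  i=19: run of 'B' x 12 -> '12B'

RLE = 6D9A4H12B


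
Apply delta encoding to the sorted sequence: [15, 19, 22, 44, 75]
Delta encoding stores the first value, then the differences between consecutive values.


First value: 15
Deltas:
  19 - 15 = 4
  22 - 19 = 3
  44 - 22 = 22
  75 - 44 = 31


Delta encoded: [15, 4, 3, 22, 31]


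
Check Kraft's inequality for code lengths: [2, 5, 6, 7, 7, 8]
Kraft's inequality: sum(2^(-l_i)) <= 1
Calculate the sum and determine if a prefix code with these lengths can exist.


Sum = 2^(-2) + 2^(-5) + 2^(-6) + 2^(-7) + 2^(-7) + 2^(-8)
    = 0.25 + 0.03125 + 0.015625 + 0.0078125 + 0.0078125 + 0.00390625
    = 81/256 = 0.31640625
Since 0.31640625 <= 1, Kraft's inequality IS satisfied.
A prefix code with these lengths CAN exist.

Kraft sum = 0.31640625. Satisfied.


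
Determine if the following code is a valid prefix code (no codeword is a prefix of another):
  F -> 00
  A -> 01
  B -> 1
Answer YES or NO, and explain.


Checking each pair (does one codeword prefix another?):
  F='00' vs A='01': no prefix
  F='00' vs B='1': no prefix
  A='01' vs F='00': no prefix
  A='01' vs B='1': no prefix
  B='1' vs F='00': no prefix
  B='1' vs A='01': no prefix
No violation found over all pairs.

YES -- this is a valid prefix code. No codeword is a prefix of any other codeword.


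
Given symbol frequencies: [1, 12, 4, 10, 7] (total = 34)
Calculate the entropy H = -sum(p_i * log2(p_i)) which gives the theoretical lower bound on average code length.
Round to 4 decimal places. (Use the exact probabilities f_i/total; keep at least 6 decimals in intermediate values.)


Per-symbol terms -p_i * log2(p_i) with p_i = f_i/34:
  p = 1/34 = 0.029412: log2(p) = -5.087463, -p*log2(p) = 0.149631
  p = 12/34 = 0.352941: log2(p) = -1.502500, -p*log2(p) = 0.530294
  p = 4/34 = 0.117647: log2(p) = -3.087463, -p*log2(p) = 0.363231
  p = 10/34 = 0.294118: log2(p) = -1.765535, -p*log2(p) = 0.519275
  p = 7/34 = 0.205882: log2(p) = -2.280108, -p*log2(p) = 0.469434
H = 0.149631 + 0.530294 + 0.363231 + 0.519275 + 0.469434 = 2.031865

H = 2.0319 bits/symbol


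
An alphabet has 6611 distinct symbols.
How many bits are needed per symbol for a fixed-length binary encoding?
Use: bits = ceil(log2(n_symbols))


log2(6611) = 12.6907
Bracket: 2^12 = 4096 < 6611 <= 2^13 = 8192
So ceil(log2(6611)) = 13

bits = ceil(log2(6611)) = ceil(12.6907) = 13 bits


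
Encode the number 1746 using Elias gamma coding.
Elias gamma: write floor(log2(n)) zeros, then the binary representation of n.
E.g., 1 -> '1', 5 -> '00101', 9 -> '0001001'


num_bits = floor(log2(1746)) + 1 = 11
leading_zeros = num_bits - 1 = 10
binary(1746) = 11011010010

Elias gamma(1746) = '0000000000' + '11011010010' = 000000000011011010010 (21 bits)


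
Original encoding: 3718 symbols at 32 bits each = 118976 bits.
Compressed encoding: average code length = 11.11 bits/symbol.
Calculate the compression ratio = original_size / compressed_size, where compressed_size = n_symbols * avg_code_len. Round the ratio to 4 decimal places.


original_size = n_symbols * orig_bits = 3718 * 32 = 118976 bits
compressed_size = n_symbols * avg_code_len = 3718 * 11.11 = 41306.98 bits
ratio = original_size / compressed_size = 118976 / 41306.98 = 2.8803

Compression ratio = 2.8803


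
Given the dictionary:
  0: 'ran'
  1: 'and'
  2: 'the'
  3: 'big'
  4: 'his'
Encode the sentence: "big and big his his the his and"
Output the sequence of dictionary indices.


Look up each word in the dictionary:
  'big' -> 3
  'and' -> 1
  'big' -> 3
  'his' -> 4
  'his' -> 4
  'the' -> 2
  'his' -> 4
  'and' -> 1

Encoded: [3, 1, 3, 4, 4, 2, 4, 1]


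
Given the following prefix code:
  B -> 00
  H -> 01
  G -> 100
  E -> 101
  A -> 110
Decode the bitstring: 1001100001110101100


Decoding step by step:
Bits 100 -> G
Bits 110 -> A
Bits 00 -> B
Bits 01 -> H
Bits 110 -> A
Bits 101 -> E
Bits 100 -> G


Decoded message: GABHAEG


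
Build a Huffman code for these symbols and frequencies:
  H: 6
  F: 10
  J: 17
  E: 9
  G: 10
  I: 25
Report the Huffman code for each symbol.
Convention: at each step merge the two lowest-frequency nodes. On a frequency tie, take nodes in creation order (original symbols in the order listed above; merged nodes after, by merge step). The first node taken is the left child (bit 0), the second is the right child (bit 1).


Huffman tree construction:
Step 1: Merge H(6) + E(9) = 15
Step 2: Merge F(10) + G(10) = 20
Step 3: Merge (H+E)(15) + J(17) = 32
Step 4: Merge (F+G)(20) + I(25) = 45
Step 5: Merge ((H+E)+J)(32) + ((F+G)+I)(45) = 77
Read each symbol's code off the tree from the root (left child = 0, right child = 1).

Codes:
  H: 000 (length 3)
  F: 100 (length 3)
  J: 01 (length 2)
  E: 001 (length 3)
  G: 101 (length 3)
  I: 11 (length 2)
Average code length: 189/77 = 2.4545 bits/symbol


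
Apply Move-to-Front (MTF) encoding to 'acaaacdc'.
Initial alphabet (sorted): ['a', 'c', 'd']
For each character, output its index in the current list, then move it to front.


MTF encoding:
'a': index 0 in ['a', 'c', 'd'] -> ['a', 'c', 'd']
'c': index 1 in ['a', 'c', 'd'] -> ['c', 'a', 'd']
'a': index 1 in ['c', 'a', 'd'] -> ['a', 'c', 'd']
'a': index 0 in ['a', 'c', 'd'] -> ['a', 'c', 'd']
'a': index 0 in ['a', 'c', 'd'] -> ['a', 'c', 'd']
'c': index 1 in ['a', 'c', 'd'] -> ['c', 'a', 'd']
'd': index 2 in ['c', 'a', 'd'] -> ['d', 'c', 'a']
'c': index 1 in ['d', 'c', 'a'] -> ['c', 'd', 'a']


Output: [0, 1, 1, 0, 0, 1, 2, 1]


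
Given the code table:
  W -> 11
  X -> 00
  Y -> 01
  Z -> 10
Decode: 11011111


Decoding:
11 -> W
01 -> Y
11 -> W
11 -> W


Result: WYWW


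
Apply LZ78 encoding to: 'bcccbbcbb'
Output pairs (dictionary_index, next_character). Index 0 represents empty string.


LZ78 encoding steps:
Dictionary: {0: ''}
Step 1: w='' (idx 0), next='b' -> output (0, 'b'), add 'b' as idx 1
Step 2: w='' (idx 0), next='c' -> output (0, 'c'), add 'c' as idx 2
Step 3: w='c' (idx 2), next='c' -> output (2, 'c'), add 'cc' as idx 3
Step 4: w='b' (idx 1), next='b' -> output (1, 'b'), add 'bb' as idx 4
Step 5: w='c' (idx 2), next='b' -> output (2, 'b'), add 'cb' as idx 5
Step 6: w='b' (idx 1), end of input -> output (1, '')


Encoded: [(0, 'b'), (0, 'c'), (2, 'c'), (1, 'b'), (2, 'b'), (1, '')]


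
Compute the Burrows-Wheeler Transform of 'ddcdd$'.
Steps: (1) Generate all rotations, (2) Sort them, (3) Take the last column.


Rotations (sorted):
  0: $ddcdd -> last char: d
  1: cdd$dd -> last char: d
  2: d$ddcd -> last char: d
  3: dcdd$d -> last char: d
  4: dd$ddc -> last char: c
  5: ddcdd$ -> last char: $


BWT = ddddc$


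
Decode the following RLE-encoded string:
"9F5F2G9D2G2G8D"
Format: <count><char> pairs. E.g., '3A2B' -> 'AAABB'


Expanding each <count><char> pair:
  9F -> 'FFFFFFFFF'
  5F -> 'FFFFF'
  2G -> 'GG'
  9D -> 'DDDDDDDDD'
  2G -> 'GG'
  2G -> 'GG'
  8D -> 'DDDDDDDD'

Decoded = FFFFFFFFFFFFFFGGDDDDDDDDDGGGGDDDDDDDD


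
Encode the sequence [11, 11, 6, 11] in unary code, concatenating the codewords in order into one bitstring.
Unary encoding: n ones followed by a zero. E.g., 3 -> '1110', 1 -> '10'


Encode each number as n ones followed by a terminating 0:
  11 -> 111111111110 (12 bits)
  11 -> 111111111110 (12 bits)
  6 -> 1111110 (7 bits)
  11 -> 111111111110 (12 bits)
Total length = 12 + 12 + 7 + 12 = 43 bits.

Unary([11, 11, 6, 11]) = 1111111111101111111111101111110111111111110 (43 bits)


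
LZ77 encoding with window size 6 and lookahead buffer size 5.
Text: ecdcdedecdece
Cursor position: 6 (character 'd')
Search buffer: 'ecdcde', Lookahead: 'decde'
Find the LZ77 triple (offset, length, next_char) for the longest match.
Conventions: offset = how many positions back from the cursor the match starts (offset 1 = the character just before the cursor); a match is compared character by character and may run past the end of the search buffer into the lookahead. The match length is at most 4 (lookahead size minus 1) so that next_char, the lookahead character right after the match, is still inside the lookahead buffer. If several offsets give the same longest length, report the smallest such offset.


Try each offset into the search buffer:
  offset=1 (pos 5, char 'e'): match length 0
  offset=2 (pos 4, char 'd'): match length 2
  offset=3 (pos 3, char 'c'): match length 0
  offset=4 (pos 2, char 'd'): match length 1
  offset=5 (pos 1, char 'c'): match length 0
  offset=6 (pos 0, char 'e'): match length 0
Longest match has length 2 at offset 2.
next_char = character at position 6 + 2 = 8 -> 'c'

Best match: offset=2, length=2 (matching 'de' starting at position 4)
LZ77 triple: (2, 2, 'c')


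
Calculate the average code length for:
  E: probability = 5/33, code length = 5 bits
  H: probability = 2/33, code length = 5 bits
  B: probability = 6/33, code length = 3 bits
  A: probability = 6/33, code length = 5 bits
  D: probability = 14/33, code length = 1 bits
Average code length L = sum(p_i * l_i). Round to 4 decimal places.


Weighted contributions p_i * l_i:
  E: (5/33) * 5 = 25/33
  H: (2/33) * 5 = 10/33
  B: (6/33) * 3 = 18/33
  A: (6/33) * 5 = 30/33
  D: (14/33) * 1 = 14/33
Sum = (25 + 10 + 18 + 30 + 14)/33 = 97/33

L = 97/33 = 2.9394 bits/symbol
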